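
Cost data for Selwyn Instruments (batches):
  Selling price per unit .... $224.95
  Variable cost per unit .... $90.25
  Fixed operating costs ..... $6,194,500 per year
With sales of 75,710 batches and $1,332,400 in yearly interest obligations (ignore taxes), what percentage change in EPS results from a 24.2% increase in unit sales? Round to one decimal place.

Total contribution margin = 75,710 × $134.70 = $10,198,137.00.
Subtracting fixed costs: EBIT = $10,198,137.00 − $6,194,500 = $4,003,637.00.
Interest = $1,332,400.00, so EBIT − I = $2,671,237.00.
DCL = total CM / (EBIT − I) = $10,198,137.00 / $2,671,237.00 = 3.8178.
EPS therefore changes by 3.8178 × (+24.2%) = +92.4%.

+92.4%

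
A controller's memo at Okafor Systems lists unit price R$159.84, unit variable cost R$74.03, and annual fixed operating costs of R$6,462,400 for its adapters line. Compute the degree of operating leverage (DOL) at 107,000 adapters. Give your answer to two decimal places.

Contribution at this volume is 107,000 × R$85.81 = R$9,181,670.00.
Subtracting fixed costs: EBIT = R$9,181,670.00 − R$6,462,400 = R$2,719,270.00.
Degree of operating leverage = R$9,181,670.00 / R$2,719,270.00 = 3.3765.

3.38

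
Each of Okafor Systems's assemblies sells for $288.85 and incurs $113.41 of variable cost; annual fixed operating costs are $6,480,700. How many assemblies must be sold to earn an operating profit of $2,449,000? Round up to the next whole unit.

50,899 assemblies

Unit CM = price − variable cost = $288.85 − $113.41 = $175.44.
Need Q such that Q × $175.44 − $6,480,700 = $2,449,000, i.e. Q = $8,929,700 / $175.44 = 50,898.88 → 50,899.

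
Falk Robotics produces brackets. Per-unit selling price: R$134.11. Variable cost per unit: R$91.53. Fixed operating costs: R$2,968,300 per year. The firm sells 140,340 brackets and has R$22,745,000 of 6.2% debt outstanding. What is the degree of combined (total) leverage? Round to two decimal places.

3.74

Total contribution margin = 140,340 × R$42.58 = R$5,975,677.20.
Operating income = contribution − fixed costs = R$5,975,677.20 − R$2,968,300 = R$3,007,377.20. Interest = R$1,410,190.00, so EBIT − I = R$1,597,187.20.
DCL = contribution ÷ (EBIT − I) = R$5,975,677.20 ÷ R$1,597,187.20 = 3.7414.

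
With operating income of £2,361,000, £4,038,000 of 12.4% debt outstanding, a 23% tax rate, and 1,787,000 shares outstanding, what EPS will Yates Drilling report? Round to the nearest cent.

£0.80

Pre-tax income = £2,361,000 − £500,712.00 = £1,860,288.00.
Net income = £1,860,288.00 × (1 − 0.23) = £1,432,421.76.
Per share: £1,432,421.76 / 1,787,000 shares = £0.80.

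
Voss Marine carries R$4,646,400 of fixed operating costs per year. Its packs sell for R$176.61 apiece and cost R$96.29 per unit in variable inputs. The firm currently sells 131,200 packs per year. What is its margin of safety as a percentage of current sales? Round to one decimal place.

Contribution margin per unit = R$176.61 − R$96.29 = R$80.32. Break-even units = R$4,646,400 ÷ R$80.32 = 57,848.61; break-even revenue = 57,848.61 × R$176.61 = R$10,216,642.23.
Current sales = 131,200 × R$176.61 = R$23,171,232.00.
Margin of safety = (R$23,171,232.00 − R$10,216,642.23) ÷ R$23,171,232.00 = 55.9%.

55.9%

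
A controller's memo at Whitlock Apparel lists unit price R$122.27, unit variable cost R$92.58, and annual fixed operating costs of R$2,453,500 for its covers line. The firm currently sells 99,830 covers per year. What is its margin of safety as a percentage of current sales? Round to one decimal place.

Unit CM = price − variable cost = R$122.27 − R$92.58 = R$29.69. Break-even units = R$2,453,500 ÷ R$29.69 = 82,637.25; break-even revenue = 82,637.25 × R$122.27 = R$10,104,056.75.
Current sales = 99,830 × R$122.27 = R$12,206,214.10.
Margin of safety = (R$12,206,214.10 − R$10,104,056.75) ÷ R$12,206,214.10 = 17.2%.

17.2%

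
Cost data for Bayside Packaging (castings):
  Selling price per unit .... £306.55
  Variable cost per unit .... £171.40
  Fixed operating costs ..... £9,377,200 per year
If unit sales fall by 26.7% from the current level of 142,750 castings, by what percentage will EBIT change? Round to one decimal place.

At 142,750 units, contribution = 142,750 × £135.15 = £19,292,662.50.
Subtracting fixed costs: EBIT = £19,292,662.50 − £9,377,200 = £9,915,462.50.
Degree of operating leverage = £19,292,662.50 / £9,915,462.50 = 1.9457.
Operating income changes by 1.9457 × -26.7% = -52.0%.

-52.0%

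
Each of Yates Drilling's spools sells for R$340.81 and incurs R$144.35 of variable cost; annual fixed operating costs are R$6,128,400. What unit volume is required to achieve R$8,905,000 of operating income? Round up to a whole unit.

76,522 spools

Unit CM = price − variable cost = R$340.81 − R$144.35 = R$196.46.
Required volume = (fixed costs + target profit) ÷ CM = (R$6,128,400 + R$8,905,000) ÷ R$196.46 = 76,521.43, so 76,522 spools.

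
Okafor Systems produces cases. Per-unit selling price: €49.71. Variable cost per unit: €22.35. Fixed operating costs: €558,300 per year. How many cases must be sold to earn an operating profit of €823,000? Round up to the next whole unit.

Unit CM = price − variable cost = €49.71 − €22.35 = €27.36.
Need Q such that Q × €27.36 − €558,300 = €823,000, i.e. Q = €1,381,300 / €27.36 = 50,486.11 → 50,487.

50,487 cases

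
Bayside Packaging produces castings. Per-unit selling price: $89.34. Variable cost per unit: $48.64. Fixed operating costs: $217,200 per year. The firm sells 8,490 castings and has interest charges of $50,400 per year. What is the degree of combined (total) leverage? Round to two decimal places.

Contribution at this volume is 8,490 × $40.70 = $345,543.00.
Operating income = contribution − fixed costs = $345,543.00 − $217,200 = $128,343.00. Interest = $50,400.00, so EBIT − I = $77,943.00.
DCL = contribution ÷ (EBIT − I) = $345,543.00 ÷ $77,943.00 = 4.4333.

4.43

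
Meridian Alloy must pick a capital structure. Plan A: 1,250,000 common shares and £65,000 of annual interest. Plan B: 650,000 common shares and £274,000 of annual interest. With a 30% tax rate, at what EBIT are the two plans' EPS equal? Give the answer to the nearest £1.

£500,417

At indifference, (EBIT − 65,000)(1 − t)/1,250,000 = (EBIT − 274,000)(1 − t)/650,000.
The (1 − t) factor cancels: (EBIT − 65,000) × 650,000 = (EBIT − 274,000) × 1,250,000.
EBIT × (1,250,000 − 650,000) = 274,000 × 1,250,000 − 65,000 × 650,000 = 300,250,000,000, so EBIT = 300,250,000,000 ÷ 600,000 = 500,416.67.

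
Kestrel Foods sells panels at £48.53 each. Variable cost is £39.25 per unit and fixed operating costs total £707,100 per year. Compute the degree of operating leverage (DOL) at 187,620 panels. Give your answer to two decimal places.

Contribution at this volume is 187,620 × £9.28 = £1,741,113.60.
Operating income = contribution − fixed costs = £1,741,113.60 − £707,100 = £1,034,013.60.
So DOL = total CM / EBIT = £1,741,113.60 / £1,034,013.60 = 1.6838.

1.68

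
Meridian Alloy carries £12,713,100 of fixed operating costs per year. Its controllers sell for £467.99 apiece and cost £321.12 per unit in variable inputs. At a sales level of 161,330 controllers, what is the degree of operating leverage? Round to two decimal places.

Total contribution margin = 161,330 × £146.87 = £23,694,537.10.
Operating income = contribution − fixed costs = £23,694,537.10 − £12,713,100 = £10,981,437.10.
So DOL = total CM / EBIT = £23,694,537.10 / £10,981,437.10 = 2.1577.

2.16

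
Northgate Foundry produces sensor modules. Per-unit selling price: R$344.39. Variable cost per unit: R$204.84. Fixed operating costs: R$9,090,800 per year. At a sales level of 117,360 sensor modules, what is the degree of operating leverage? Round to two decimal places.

2.25

Total contribution margin = 117,360 × R$139.55 = R$16,377,588.00.
Operating income = contribution − fixed costs = R$16,377,588.00 − R$9,090,800 = R$7,286,788.00.
So DOL = total CM / EBIT = R$16,377,588.00 / R$7,286,788.00 = 2.2476.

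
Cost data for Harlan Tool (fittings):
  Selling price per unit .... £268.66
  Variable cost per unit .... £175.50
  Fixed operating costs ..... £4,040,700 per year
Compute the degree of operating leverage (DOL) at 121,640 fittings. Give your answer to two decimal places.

Total contribution margin = 121,640 × £93.16 = £11,331,982.40.
Subtracting fixed costs: EBIT = £11,331,982.40 − £4,040,700 = £7,291,282.40.
Degree of operating leverage = £11,331,982.40 / £7,291,282.40 = 1.5542.

1.55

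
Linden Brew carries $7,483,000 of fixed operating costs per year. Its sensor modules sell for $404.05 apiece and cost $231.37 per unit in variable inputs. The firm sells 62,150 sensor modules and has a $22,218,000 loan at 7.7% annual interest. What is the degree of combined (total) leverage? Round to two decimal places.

6.98

Contribution at this volume is 62,150 × $172.68 = $10,732,062.00.
Operating income = contribution − fixed costs = $10,732,062.00 − $7,483,000 = $3,249,062.00. Interest = $1,710,786.00.
DOL = $10,732,062.00 ÷ $3,249,062.00 = 3.3031; DFL = $3,249,062.00 ÷ $1,538,276.00 = 2.1121.
Combined leverage = 3.3031 × 2.1121 = 6.9765.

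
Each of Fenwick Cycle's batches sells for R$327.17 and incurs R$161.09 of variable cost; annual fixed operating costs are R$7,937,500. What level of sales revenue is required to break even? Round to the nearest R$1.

R$15,636,512

CM per unit = R$327.17 − R$161.09 = R$166.08; CM ratio = R$166.08 / R$327.17 = 0.5076.
Break-even sales = FC ÷ CM ratio = R$7,937,500 × R$327.17 / R$166.08 = R$15,636,512.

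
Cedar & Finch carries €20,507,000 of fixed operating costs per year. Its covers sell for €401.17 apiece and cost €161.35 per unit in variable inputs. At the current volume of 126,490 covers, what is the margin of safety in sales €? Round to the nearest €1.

Contribution margin per unit = €401.17 − €161.35 = €239.82. Break-even units = €20,507,000 ÷ €239.82 = 85,509.97; break-even revenue = 85,509.97 × €401.17 = €34,304,032.98.
Current sales = 126,490 × €401.17 = €50,743,993.30.
Margin of safety = €50,743,993.30 − €34,304,032.98 = €16,439,960.

€16,439,960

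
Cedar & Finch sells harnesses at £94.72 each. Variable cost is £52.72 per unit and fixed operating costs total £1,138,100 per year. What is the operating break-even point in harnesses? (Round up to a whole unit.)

27,098 harnesses

Contribution margin per unit = £94.72 − £52.72 = £42.00.
Break-even volume = fixed costs ÷ CM per unit = £1,138,100 ÷ £42.00 = 27,097.62, so 27,098 harnesses.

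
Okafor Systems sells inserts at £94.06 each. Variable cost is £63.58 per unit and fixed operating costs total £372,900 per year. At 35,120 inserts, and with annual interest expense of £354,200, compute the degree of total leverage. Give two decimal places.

3.12

Total contribution margin = 35,120 × £30.48 = £1,070,457.60.
Operating income = contribution − fixed costs = £1,070,457.60 − £372,900 = £697,557.60. Interest = £354,200.00, so EBIT − I = £343,357.60.
Degree of total leverage = total CM / (EBIT − interest) = £1,070,457.60 / £343,357.60 = 3.1176.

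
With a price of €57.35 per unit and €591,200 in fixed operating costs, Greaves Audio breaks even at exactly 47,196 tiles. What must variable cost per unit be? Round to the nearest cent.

€44.82

At break-even, FC = Q × (P − VC), so P − VC = €591,200 ÷ 47,196 = €12.5265.
Hence VC = price − CM = €57.35 − €12.5265 = €44.82.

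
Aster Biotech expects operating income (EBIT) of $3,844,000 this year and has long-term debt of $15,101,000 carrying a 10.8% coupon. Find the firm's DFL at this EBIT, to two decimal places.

Annual interest charges come to $1,630,908.00.
DFL = EBIT ÷ (EBIT − I) = $3,844,000 ÷ ($3,844,000 − $1,630,908.00) = $3,844,000 ÷ $2,213,092.00 = 1.7369.

1.74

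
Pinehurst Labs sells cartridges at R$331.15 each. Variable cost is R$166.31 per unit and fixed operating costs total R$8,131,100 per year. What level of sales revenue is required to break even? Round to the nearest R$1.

CM per unit = R$331.15 − R$166.31 = R$164.84; CM ratio = R$164.84 / R$331.15 = 0.4978.
Break-even sales = FC ÷ CM ratio = R$8,131,100 × R$331.15 / R$164.84 = R$16,334,711.

R$16,334,711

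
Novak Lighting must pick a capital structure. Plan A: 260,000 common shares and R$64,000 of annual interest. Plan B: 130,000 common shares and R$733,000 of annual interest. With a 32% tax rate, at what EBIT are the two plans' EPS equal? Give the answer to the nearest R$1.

R$1,402,000

Set EPS_A = EPS_B: (EBIT − R$64,000)(1 − 0.32) ÷ 260,000 = (EBIT − R$733,000)(1 − 0.32) ÷ 130,000.
The (1 − t) factor cancels: (EBIT − 64,000) × 130,000 = (EBIT − 733,000) × 260,000.
EBIT × (260,000 − 130,000) = 733,000 × 260,000 − 64,000 × 130,000 = 182,260,000,000, so EBIT = 182,260,000,000 ÷ 130,000 = 1,402,000.00.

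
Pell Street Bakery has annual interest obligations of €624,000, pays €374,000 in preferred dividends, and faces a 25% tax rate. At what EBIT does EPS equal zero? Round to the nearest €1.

Grossing the preferred dividend up to pre-tax terms: €374,000 / (1 − 0.25) = €498,666.67.
EPS = 0 when EBIT covers interest plus the pre-tax preferred burden: €624,000 + €498,666.67 = €1,122,666.67.

€1,122,667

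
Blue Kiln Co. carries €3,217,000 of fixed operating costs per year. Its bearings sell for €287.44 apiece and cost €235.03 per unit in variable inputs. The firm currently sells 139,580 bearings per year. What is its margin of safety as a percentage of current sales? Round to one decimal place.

Each unit contributes €287.44 − €235.03 = €52.41. Break-even units = €3,217,000 ÷ €52.41 = 61,381.42; break-even revenue = 61,381.42 × €287.44 = €17,643,474.15.
Current sales = 139,580 × €287.44 = €40,120,875.20.
Margin of safety = (€40,120,875.20 − €17,643,474.15) ÷ €40,120,875.20 = 56.0%.

56.0%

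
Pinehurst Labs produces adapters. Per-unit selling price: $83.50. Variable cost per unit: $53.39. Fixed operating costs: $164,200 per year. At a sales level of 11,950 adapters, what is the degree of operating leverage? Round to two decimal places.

1.84

At 11,950 units, contribution = 11,950 × $30.11 = $359,814.50.
Subtracting fixed costs: EBIT = $359,814.50 − $164,200 = $195,614.50.
Degree of operating leverage = $359,814.50 / $195,614.50 = 1.8394.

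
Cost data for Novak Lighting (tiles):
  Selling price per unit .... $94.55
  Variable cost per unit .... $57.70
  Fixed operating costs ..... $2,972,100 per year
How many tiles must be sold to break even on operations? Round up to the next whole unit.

80,655 tiles

Unit CM = price − variable cost = $94.55 − $57.70 = $36.85.
Break-even volume = fixed costs ÷ CM per unit = $2,972,100 ÷ $36.85 = 80,654.00, so 80,655 tiles.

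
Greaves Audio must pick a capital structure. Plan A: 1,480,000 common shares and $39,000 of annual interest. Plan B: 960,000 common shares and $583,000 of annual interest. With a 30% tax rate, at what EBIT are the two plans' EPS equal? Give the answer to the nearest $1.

$1,587,308

At indifference, (EBIT − 39,000)(1 − t)/1,480,000 = (EBIT − 583,000)(1 − t)/960,000.
The (1 − t) factor cancels: (EBIT − 39,000) × 960,000 = (EBIT − 583,000) × 1,480,000.
Solving, EBIT = (583,000·1,480,000 − 39,000·960,000) / (1,480,000 − 960,000) = 825,400,000,000 / 520,000 = 1,587,307.69.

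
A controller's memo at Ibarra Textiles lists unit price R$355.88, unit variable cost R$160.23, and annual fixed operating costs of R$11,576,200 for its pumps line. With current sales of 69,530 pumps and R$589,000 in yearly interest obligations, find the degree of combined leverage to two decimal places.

9.46

Total contribution margin = 69,530 × R$195.65 = R$13,603,544.50.
Operating income = contribution − fixed costs = R$13,603,544.50 − R$11,576,200 = R$2,027,344.50. Interest = R$589,000.00.
DOL = R$13,603,544.50 ÷ R$2,027,344.50 = 6.7100; DFL = R$2,027,344.50 ÷ R$1,438,344.50 = 1.4095.
DCL = DOL × DFL = 6.7100 × 1.4095 = 9.4577.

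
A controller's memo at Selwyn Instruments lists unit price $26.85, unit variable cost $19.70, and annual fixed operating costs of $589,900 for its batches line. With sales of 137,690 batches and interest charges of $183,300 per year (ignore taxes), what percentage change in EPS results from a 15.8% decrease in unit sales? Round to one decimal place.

-73.6%

At 137,690 units, contribution = 137,690 × $7.15 = $984,483.50.
Subtracting fixed costs: EBIT = $984,483.50 − $589,900 = $394,583.50.
After interest of $183,300.00, pre-tax earnings = $211,283.50.
DCL = total CM / (EBIT − I) = $984,483.50 / $211,283.50 = 4.6595.
EPS therefore changes by 4.6595 × (-15.8%) = -73.6%.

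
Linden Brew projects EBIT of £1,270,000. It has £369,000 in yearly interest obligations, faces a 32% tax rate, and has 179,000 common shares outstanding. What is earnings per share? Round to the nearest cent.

£3.42

Interest = £369,000.00, so EBT = £1,270,000 − £369,000.00 = £901,000.00.
Net income = £901,000.00 × (1 − 0.32) = £612,680.00.
Per share: £612,680.00 / 179,000 shares = £3.42.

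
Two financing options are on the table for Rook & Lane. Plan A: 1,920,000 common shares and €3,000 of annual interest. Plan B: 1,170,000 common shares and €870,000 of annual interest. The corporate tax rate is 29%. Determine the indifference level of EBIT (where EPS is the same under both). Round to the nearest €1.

€2,222,520

Set EPS_A = EPS_B: (EBIT − €3,000)(1 − 0.29) ÷ 1,920,000 = (EBIT − €870,000)(1 − 0.29) ÷ 1,170,000.
Cancelling (1 − t) and cross-multiplying: 1,170,000·(EBIT − 3,000) = 1,920,000·(EBIT − 870,000).
EBIT × (1,920,000 − 1,170,000) = 870,000 × 1,920,000 − 3,000 × 1,170,000 = 1,666,890,000,000, so EBIT = 1,666,890,000,000 ÷ 750,000 = 2,222,520.00.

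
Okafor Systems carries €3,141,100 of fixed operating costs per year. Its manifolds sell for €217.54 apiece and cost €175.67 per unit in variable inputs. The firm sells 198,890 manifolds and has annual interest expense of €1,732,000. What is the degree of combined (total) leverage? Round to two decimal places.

At 198,890 units, contribution = 198,890 × €41.87 = €8,327,524.30.
Subtracting fixed costs: EBIT = €8,327,524.30 − €3,141,100 = €5,186,424.30. Interest = €1,732,000.00, so EBIT − I = €3,454,424.30.
Degree of total leverage = total CM / (EBIT − interest) = €8,327,524.30 / €3,454,424.30 = 2.4107.

2.41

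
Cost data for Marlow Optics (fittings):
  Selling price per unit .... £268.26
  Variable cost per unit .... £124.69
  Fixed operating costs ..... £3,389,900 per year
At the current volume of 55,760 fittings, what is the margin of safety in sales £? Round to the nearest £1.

Contribution margin per unit = £268.26 − £124.69 = £143.57. Break-even units = £3,389,900 ÷ £143.57 = 23,611.48; break-even revenue = 23,611.48 × £268.26 = £6,334,015.28.
Current sales = 55,760 × £268.26 = £14,958,177.60.
Margin of safety = £14,958,177.60 − £6,334,015.28 = £8,624,162.

£8,624,162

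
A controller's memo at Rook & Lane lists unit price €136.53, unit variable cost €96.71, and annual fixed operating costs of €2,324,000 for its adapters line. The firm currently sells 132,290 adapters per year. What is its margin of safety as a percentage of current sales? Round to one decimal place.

Each unit contributes €136.53 − €96.71 = €39.82. Break-even units = €2,324,000 ÷ €39.82 = 58,362.63; break-even revenue = 58,362.63 × €136.53 = €7,968,250.13.
Actual sales revenue = 132,290 × €136.53 = €18,061,553.70.
Margin of safety = (€18,061,553.70 − €7,968,250.13) ÷ €18,061,553.70 = 55.9%.

55.9%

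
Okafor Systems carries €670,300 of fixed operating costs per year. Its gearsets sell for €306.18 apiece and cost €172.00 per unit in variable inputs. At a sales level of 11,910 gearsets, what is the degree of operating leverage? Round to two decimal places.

1.72

Total contribution margin = 11,910 × €134.18 = €1,598,083.80.
EBIT = €1,598,083.80 − €670,300 = €927,783.80.
DOL = contribution ÷ EBIT = €1,598,083.80 ÷ €927,783.80 = 1.7225.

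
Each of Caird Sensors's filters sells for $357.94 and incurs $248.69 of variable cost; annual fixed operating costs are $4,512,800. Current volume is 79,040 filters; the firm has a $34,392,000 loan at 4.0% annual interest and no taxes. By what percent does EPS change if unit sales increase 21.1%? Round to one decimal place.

At 79,040 units, contribution = 79,040 × $109.25 = $8,635,120.00.
Operating income = contribution − fixed costs = $8,635,120.00 − $4,512,800 = $4,122,320.00.
After interest of $1,375,680.00, pre-tax earnings = $2,746,640.00.
Degree of combined leverage = contribution ÷ (EBIT − I) = $8,635,120.00 ÷ $2,746,640.00 = 3.1439.
EPS therefore changes by 3.1439 × (+21.1%) = +66.3%.

+66.3%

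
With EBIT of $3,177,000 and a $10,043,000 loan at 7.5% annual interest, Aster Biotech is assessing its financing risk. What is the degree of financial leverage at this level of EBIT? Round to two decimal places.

Annual interest charges come to $753,225.00.
Degree of financial leverage = EBIT / (EBIT − interest) = $3,177,000 / $2,423,775.00 = 1.3108.

1.31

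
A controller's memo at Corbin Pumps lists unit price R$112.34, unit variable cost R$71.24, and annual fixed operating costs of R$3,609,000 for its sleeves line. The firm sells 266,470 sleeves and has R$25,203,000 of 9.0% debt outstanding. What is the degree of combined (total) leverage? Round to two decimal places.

Contribution at this volume is 266,470 × R$41.10 = R$10,951,917.00.
Operating income = contribution − fixed costs = R$10,951,917.00 − R$3,609,000 = R$7,342,917.00. Interest = R$2,268,270.00.
DOL = R$10,951,917.00 ÷ R$7,342,917.00 = 1.4915; DFL = R$7,342,917.00 ÷ R$5,074,647.00 = 1.4470.
DCL = DOL × DFL = 1.4915 × 1.4470 = 2.1582.

2.16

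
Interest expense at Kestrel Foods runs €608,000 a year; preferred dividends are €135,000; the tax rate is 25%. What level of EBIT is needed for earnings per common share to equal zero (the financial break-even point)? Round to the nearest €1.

€788,000

Grossing the preferred dividend up to pre-tax terms: €135,000 / (1 − 0.25) = €180,000.00.
Financial break-even EBIT = interest + D_p ÷ (1 − t) = €608,000 + €180,000.00 = €788,000.00.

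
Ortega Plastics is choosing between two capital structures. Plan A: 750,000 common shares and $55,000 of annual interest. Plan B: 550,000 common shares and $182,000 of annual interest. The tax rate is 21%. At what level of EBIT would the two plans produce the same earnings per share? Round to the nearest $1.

Set EPS_A = EPS_B: (EBIT − $55,000)(1 − 0.21) ÷ 750,000 = (EBIT − $182,000)(1 − 0.21) ÷ 550,000.
The (1 − t) factor cancels: (EBIT − 55,000) × 550,000 = (EBIT − 182,000) × 750,000.
EBIT × (750,000 − 550,000) = 182,000 × 750,000 − 55,000 × 550,000 = 106,250,000,000, so EBIT = 106,250,000,000 ÷ 200,000 = 531,250.00.

$531,250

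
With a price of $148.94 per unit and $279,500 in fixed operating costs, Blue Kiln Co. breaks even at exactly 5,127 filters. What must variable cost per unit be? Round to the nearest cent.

$94.42

Contribution per unit must be FC / Q = $279,500 / 5,127 = $54.5153.
Hence VC = price − CM = $148.94 − $54.5153 = $94.42.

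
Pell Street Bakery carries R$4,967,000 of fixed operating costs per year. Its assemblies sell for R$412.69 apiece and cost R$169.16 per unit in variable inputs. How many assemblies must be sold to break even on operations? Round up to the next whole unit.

20,396 assemblies

Each unit contributes R$412.69 − R$169.16 = R$243.53.
Units to break even: R$4,967,000 ÷ R$243.53 = 20,395.84, rounded up to 20,396.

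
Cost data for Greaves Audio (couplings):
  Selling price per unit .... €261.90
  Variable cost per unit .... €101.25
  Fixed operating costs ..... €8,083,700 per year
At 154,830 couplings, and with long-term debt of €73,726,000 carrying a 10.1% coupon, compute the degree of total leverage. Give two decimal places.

Total contribution margin = 154,830 × €160.65 = €24,873,439.50.
Subtracting fixed costs: EBIT = €24,873,439.50 − €8,083,700 = €16,789,739.50. Interest = €7,446,326.00.
DOL = €24,873,439.50 ÷ €16,789,739.50 = 1.4815; DFL = €16,789,739.50 ÷ €9,343,413.50 = 1.7970.
DCL = DOL × DFL = 1.4815 × 1.7970 = 2.6623.

2.66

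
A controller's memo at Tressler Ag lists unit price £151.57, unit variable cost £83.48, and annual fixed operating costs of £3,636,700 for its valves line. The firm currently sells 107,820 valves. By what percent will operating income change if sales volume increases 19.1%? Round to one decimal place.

+37.8%

Total contribution margin = 107,820 × £68.09 = £7,341,463.80.
Subtracting fixed costs: EBIT = £7,341,463.80 − £3,636,700 = £3,704,763.80.
DOL = contribution ÷ EBIT = £7,341,463.80 ÷ £3,704,763.80 = 1.9816.
Operating income changes by 1.9816 × +19.1% = +37.8%.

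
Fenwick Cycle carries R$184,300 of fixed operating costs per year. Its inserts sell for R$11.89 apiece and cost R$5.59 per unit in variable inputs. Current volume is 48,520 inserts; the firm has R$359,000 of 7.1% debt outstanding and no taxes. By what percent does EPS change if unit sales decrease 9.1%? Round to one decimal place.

Contribution at this volume is 48,520 × R$6.30 = R$305,676.00.
Operating income = contribution − fixed costs = R$305,676.00 − R$184,300 = R$121,376.00.
Interest = R$25,489.00, so EBIT − I = R$95,887.00.
DCL = total CM / (EBIT − I) = R$305,676.00 / R$95,887.00 = 3.1879.
EPS therefore changes by 3.1879 × (-9.1%) = -29.0%.

-29.0%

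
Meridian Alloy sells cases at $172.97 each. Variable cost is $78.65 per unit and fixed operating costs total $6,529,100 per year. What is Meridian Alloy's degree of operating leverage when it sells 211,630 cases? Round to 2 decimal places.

At 211,630 units, contribution = 211,630 × $94.32 = $19,960,941.60.
EBIT = $19,960,941.60 − $6,529,100 = $13,431,841.60.
So DOL = total CM / EBIT = $19,960,941.60 / $13,431,841.60 = 1.4861.

1.49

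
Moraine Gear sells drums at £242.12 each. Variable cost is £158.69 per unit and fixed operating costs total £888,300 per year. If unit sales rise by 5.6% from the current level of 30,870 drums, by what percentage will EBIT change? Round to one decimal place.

Contribution at this volume is 30,870 × £83.43 = £2,575,484.10.
EBIT = £2,575,484.10 − £888,300 = £1,687,184.10.
Degree of operating leverage = £2,575,484.10 / £1,687,184.10 = 1.5265.
So EBIT moves 1.5265 × (+5.6%) = +8.5%.

+8.5%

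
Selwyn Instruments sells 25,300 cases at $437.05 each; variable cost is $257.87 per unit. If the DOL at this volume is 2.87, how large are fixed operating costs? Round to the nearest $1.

Total contribution margin = 25,300 × $179.18 = $4,533,254.00.
Since DOL = CM ÷ EBIT, EBIT = $4,533,254.00 ÷ 2.87 = $1,579,531.01.
Fixed costs = CM − EBIT = $4,533,254.00 − $1,579,531.01 = $2,953,723.

$2,953,723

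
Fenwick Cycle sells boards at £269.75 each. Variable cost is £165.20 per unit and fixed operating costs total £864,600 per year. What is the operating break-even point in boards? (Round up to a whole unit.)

8,270 boards

Unit CM = price − variable cost = £269.75 − £165.20 = £104.55.
Break-even volume = fixed costs ÷ CM per unit = £864,600 ÷ £104.55 = 8,269.73, so 8,270 boards.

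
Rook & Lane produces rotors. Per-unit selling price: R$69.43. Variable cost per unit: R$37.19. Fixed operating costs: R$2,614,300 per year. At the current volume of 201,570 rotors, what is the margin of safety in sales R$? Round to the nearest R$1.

R$8,365,016

Each unit contributes R$69.43 − R$37.19 = R$32.24. Break-even units = R$2,614,300 ÷ R$32.24 = 81,088.71; break-even revenue = 81,088.71 × R$69.43 = R$5,629,989.11.
Current sales = 201,570 × R$69.43 = R$13,995,005.10.
Margin of safety = R$13,995,005.10 − R$5,629,989.11 = R$8,365,016.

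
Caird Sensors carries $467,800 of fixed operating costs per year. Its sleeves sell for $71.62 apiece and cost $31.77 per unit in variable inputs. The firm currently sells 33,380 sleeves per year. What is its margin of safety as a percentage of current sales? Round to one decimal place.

64.8%

Each unit contributes $71.62 − $31.77 = $39.85. Break-even units = $467,800 ÷ $39.85 = 11,739.02; break-even revenue = 11,739.02 × $71.62 = $840,748.71.
Current sales = 33,380 × $71.62 = $2,390,675.60.
Margin of safety = ($2,390,675.60 − $840,748.71) ÷ $2,390,675.60 = 64.8%.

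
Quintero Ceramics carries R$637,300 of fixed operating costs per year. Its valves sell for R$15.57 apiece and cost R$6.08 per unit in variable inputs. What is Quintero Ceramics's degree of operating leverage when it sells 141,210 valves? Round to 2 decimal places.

1.91

At 141,210 units, contribution = 141,210 × R$9.49 = R$1,340,082.90.
Subtracting fixed costs: EBIT = R$1,340,082.90 − R$637,300 = R$702,782.90.
So DOL = total CM / EBIT = R$1,340,082.90 / R$702,782.90 = 1.9068.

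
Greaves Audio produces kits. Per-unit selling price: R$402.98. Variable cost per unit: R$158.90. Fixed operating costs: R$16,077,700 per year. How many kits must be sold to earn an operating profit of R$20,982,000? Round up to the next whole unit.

Contribution margin per unit = R$402.98 − R$158.90 = R$244.08.
Required volume = (fixed costs + target profit) ÷ CM = (R$16,077,700 + R$20,982,000) ÷ R$244.08 = 151,834.23, so 151,835 kits.

151,835 kits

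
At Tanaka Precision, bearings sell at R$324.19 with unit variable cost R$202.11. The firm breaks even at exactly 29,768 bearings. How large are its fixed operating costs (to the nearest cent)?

Contribution margin per unit = R$324.19 − R$202.11 = R$122.08.
Fixed costs = break-even units × CM = 29,768 × R$122.08 = R$3,634,077.44.

R$3,634,077.44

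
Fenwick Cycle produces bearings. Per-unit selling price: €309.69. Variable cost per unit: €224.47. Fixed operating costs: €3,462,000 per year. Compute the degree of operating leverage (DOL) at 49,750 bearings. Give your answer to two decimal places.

5.45

At 49,750 units, contribution = 49,750 × €85.22 = €4,239,695.00.
Subtracting fixed costs: EBIT = €4,239,695.00 − €3,462,000 = €777,695.00.
Degree of operating leverage = €4,239,695.00 / €777,695.00 = 5.4516.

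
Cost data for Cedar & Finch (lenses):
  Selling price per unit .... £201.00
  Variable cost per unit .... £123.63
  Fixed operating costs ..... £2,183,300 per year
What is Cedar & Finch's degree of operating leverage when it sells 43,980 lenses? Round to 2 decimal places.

Total contribution margin = 43,980 × £77.37 = £3,402,732.60.
EBIT = £3,402,732.60 − £2,183,300 = £1,219,432.60.
DOL = contribution ÷ EBIT = £3,402,732.60 ÷ £1,219,432.60 = 2.7904.

2.79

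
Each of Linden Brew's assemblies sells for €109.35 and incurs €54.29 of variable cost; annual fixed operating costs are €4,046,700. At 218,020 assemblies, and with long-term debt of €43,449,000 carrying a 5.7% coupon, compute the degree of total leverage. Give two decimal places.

At 218,020 units, contribution = 218,020 × €55.06 = €12,004,181.20.
EBIT = €12,004,181.20 − €4,046,700 = €7,957,481.20. Interest = €2,476,593.00, so EBIT − I = €5,480,888.20.
Degree of total leverage = total CM / (EBIT − interest) = €12,004,181.20 / €5,480,888.20 = 2.1902.

2.19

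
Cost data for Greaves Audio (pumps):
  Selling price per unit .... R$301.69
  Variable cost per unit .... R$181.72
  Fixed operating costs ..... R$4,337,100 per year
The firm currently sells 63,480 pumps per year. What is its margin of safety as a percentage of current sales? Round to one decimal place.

Each unit contributes R$301.69 − R$181.72 = R$119.97. Break-even units = R$4,337,100 ÷ R$119.97 = 36,151.54; break-even revenue = 36,151.54 × R$301.69 = R$10,906,557.46.
Actual sales revenue = 63,480 × R$301.69 = R$19,151,281.20.
Margin of safety = (R$19,151,281.20 − R$10,906,557.46) ÷ R$19,151,281.20 = 43.1%.

43.1%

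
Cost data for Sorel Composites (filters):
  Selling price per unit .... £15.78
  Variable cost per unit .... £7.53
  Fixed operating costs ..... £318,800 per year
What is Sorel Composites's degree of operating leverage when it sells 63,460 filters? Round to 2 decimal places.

At 63,460 units, contribution = 63,460 × £8.25 = £523,545.00.
Operating income = contribution − fixed costs = £523,545.00 − £318,800 = £204,745.00.
DOL = contribution ÷ EBIT = £523,545.00 ÷ £204,745.00 = 2.5571.

2.56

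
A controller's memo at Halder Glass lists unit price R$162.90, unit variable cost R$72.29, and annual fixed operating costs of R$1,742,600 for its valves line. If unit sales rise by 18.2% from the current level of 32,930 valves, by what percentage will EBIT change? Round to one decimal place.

Total contribution margin = 32,930 × R$90.61 = R$2,983,787.30.
Operating income = contribution − fixed costs = R$2,983,787.30 − R$1,742,600 = R$1,241,187.30.
So DOL = total CM / EBIT = R$2,983,787.30 / R$1,241,187.30 = 2.4040.
So EBIT moves 2.4040 × (+18.2%) = +43.8%.

+43.8%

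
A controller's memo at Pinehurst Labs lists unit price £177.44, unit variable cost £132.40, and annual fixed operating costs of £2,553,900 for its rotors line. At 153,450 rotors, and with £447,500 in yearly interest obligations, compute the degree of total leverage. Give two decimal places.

1.77

Total contribution margin = 153,450 × £45.04 = £6,911,388.00.
Subtracting fixed costs: EBIT = £6,911,388.00 − £2,553,900 = £4,357,488.00. Interest = £447,500.00, so EBIT − I = £3,909,988.00.
DCL = contribution ÷ (EBIT − I) = £6,911,388.00 ÷ £3,909,988.00 = 1.7676.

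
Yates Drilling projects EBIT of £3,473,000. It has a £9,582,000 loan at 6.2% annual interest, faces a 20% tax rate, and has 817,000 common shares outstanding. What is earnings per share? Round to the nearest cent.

£2.82

Pre-tax income = £3,473,000 − £594,084.00 = £2,878,916.00.
Net income = £2,878,916.00 × (1 − 0.20) = £2,303,132.80.
EPS = £2,303,132.80 ÷ 817,000 = £2.82.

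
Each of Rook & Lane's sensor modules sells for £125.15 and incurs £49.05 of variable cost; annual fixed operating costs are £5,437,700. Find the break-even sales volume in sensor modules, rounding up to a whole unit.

Each unit contributes £125.15 − £49.05 = £76.10.
Break-even volume = fixed costs ÷ CM per unit = £5,437,700 ÷ £76.10 = 71,454.66, so 71,455 sensor modules.

71,455 sensor modules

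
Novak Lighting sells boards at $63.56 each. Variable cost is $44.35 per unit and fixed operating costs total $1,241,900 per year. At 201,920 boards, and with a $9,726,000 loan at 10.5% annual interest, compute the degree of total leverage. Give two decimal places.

Total contribution margin = 201,920 × $19.21 = $3,878,883.20.
Subtracting fixed costs: EBIT = $3,878,883.20 − $1,241,900 = $2,636,983.20. Interest = $1,021,230.00, so EBIT − I = $1,615,753.20.
DCL = contribution ÷ (EBIT − I) = $3,878,883.20 ÷ $1,615,753.20 = 2.4007.

2.40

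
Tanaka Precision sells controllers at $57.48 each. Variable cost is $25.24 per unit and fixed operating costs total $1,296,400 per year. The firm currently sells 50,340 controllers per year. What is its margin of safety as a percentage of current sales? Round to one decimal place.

20.1%

Contribution margin per unit = $57.48 − $25.24 = $32.24. Break-even units = $1,296,400 ÷ $32.24 = 40,210.92; break-even revenue = 40,210.92 × $57.48 = $2,311,323.57.
Actual sales revenue = 50,340 × $57.48 = $2,893,543.20.
Margin of safety = ($2,893,543.20 − $2,311,323.57) ÷ $2,893,543.20 = 20.1%.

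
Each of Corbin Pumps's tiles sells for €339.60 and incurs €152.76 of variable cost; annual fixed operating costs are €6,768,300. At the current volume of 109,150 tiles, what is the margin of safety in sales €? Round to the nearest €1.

Contribution margin per unit = €339.60 − €152.76 = €186.84. Break-even units = €6,768,300 ÷ €186.84 = 36,225.11; break-even revenue = 36,225.11 × €339.60 = €12,302,048.17.
Current sales = 109,150 × €339.60 = €37,067,340.00.
Margin of safety = €37,067,340.00 − €12,302,048.17 = €24,765,292.

€24,765,292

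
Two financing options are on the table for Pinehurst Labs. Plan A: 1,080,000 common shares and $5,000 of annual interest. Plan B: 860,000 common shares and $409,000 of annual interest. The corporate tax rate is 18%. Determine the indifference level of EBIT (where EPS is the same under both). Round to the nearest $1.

$1,988,273

Set EPS_A = EPS_B: (EBIT − $5,000)(1 − 0.18) ÷ 1,080,000 = (EBIT − $409,000)(1 − 0.18) ÷ 860,000.
The (1 − t) factor cancels: (EBIT − 5,000) × 860,000 = (EBIT − 409,000) × 1,080,000.
EBIT × (1,080,000 − 860,000) = 409,000 × 1,080,000 − 5,000 × 860,000 = 437,420,000,000, so EBIT = 437,420,000,000 ÷ 220,000 = 1,988,272.73.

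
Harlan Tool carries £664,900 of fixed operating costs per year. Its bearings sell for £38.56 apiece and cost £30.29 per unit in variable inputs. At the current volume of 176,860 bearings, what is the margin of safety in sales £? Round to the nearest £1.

Unit CM = price − variable cost = £38.56 − £30.29 = £8.27. Break-even units = £664,900 ÷ £8.27 = 80,399.03; break-even revenue = 80,399.03 × £38.56 = £3,100,186.70.
Actual sales revenue = 176,860 × £38.56 = £6,819,721.60.
Margin of safety = £6,819,721.60 − £3,100,186.70 = £3,719,535.

£3,719,535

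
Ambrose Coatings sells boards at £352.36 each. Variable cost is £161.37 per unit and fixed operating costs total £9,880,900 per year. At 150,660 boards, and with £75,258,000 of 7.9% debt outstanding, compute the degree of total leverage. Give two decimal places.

2.22

Contribution at this volume is 150,660 × £190.99 = £28,774,553.40.
Subtracting fixed costs: EBIT = £28,774,553.40 − £9,880,900 = £18,893,653.40. Interest = £5,945,382.00, so EBIT − I = £12,948,271.40.
Degree of total leverage = total CM / (EBIT − interest) = £28,774,553.40 / £12,948,271.40 = 2.2223.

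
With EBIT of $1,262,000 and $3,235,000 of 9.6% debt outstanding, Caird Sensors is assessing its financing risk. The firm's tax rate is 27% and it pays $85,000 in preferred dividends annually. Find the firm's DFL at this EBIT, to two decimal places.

Interest = $310,560.00.
Preferred dividends grossed up pre-tax: $85,000 / (1 − 0.27) = $116,438.36.
DFL = EBIT ÷ [EBIT − I − D_p/(1−t)] = $1,262,000 ÷ [$1,262,000 − $310,560.00 − $116,438.36] = $1,262,000 ÷ $835,001.64 = 1.5114.

1.51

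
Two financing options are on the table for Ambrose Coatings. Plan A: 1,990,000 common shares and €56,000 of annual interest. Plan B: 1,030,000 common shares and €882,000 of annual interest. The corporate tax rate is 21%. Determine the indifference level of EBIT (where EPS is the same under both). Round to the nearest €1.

€1,768,229

Set EPS_A = EPS_B: (EBIT − €56,000)(1 − 0.21) ÷ 1,990,000 = (EBIT − €882,000)(1 − 0.21) ÷ 1,030,000.
The (1 − t) factor cancels: (EBIT − 56,000) × 1,030,000 = (EBIT − 882,000) × 1,990,000.
Solving, EBIT = (882,000·1,990,000 − 56,000·1,030,000) / (1,990,000 − 1,030,000) = 1,697,500,000,000 / 960,000 = 1,768,229.17.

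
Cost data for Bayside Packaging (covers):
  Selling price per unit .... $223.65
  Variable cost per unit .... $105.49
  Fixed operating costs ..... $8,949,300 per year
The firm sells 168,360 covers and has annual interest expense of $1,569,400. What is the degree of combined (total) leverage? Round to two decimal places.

2.12

At 168,360 units, contribution = 168,360 × $118.16 = $19,893,417.60.
EBIT = $19,893,417.60 − $8,949,300 = $10,944,117.60. Interest = $1,569,400.00, so EBIT − I = $9,374,717.60.
Degree of total leverage = total CM / (EBIT − interest) = $19,893,417.60 / $9,374,717.60 = 2.1220.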